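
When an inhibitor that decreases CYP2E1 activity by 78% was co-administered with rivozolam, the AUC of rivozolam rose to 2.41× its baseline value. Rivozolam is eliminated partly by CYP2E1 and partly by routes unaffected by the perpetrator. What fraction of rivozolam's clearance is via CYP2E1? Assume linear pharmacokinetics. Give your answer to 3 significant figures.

0.750

Write x for the fraction cleared via CYP2E1. The observed AUC change means clearance fell to 1/2.41 = 0.4149 of baseline.
Setting x·0.22 + (1 − x) = 0.4149 and solving: x = (0.4149 − 1)/(0.22 − 1) = 0.750.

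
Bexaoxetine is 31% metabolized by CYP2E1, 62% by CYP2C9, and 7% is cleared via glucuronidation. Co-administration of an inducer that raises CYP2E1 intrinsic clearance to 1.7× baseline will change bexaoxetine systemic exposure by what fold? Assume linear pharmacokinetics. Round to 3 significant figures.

CYP2E1: 0.31 × 1.7 = 0.527
CYP2C9: 0.62 (unchanged)
Other: 0.07 (unchanged)
Relative clearance = 0.527 + 0.62 + 0.07 = 1.217.
Systemic exposure is inversely proportional to clearance, so the fold-change is 1 / 1.217 = 0.822.

0.822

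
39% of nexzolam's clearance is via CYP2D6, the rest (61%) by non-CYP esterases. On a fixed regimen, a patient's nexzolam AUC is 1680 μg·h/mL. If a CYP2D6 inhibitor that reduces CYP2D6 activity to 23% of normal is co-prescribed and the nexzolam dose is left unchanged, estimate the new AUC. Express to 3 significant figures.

CYP2D6: 0.39 × 0.23 = 0.0897
Other: 0.61 (unchanged)
Relative clearance = 0.0897 + 0.61 = 0.6997.
New AUC = baseline ÷ relative clearance = 1680 / 0.6997 = 2.40 × 10³ μg·h/mL.

2.40 × 10³ μg·h/mL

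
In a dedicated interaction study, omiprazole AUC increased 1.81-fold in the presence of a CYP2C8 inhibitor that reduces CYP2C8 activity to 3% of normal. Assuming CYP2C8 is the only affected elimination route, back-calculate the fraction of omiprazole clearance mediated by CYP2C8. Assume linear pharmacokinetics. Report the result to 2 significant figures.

Let x = fm,CYP2C8. Because AUC ∝ 1/CL, relative clearance fell to 1/1.81 = 0.5525.
Setting x·0.03 + (1 − x) = 0.5525 and solving: x = (0.5525 − 1)/(0.03 − 1) = 0.46.

0.46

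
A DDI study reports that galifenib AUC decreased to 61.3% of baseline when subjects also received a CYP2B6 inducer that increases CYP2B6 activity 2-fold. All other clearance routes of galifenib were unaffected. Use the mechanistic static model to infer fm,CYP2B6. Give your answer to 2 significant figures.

0.63

CL'/CL = 1 / 0.613 = 1.631
2·fm + (1 − fm) = 1.631
fm = (1.631 − 1) / (2 − 1) = 0.63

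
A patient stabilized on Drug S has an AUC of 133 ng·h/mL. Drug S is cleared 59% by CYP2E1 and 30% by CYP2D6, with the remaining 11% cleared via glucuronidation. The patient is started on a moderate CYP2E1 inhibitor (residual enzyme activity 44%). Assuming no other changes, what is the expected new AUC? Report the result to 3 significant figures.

The CYP2E1 pathway (59% of clearance) is reduced to 0.44× activity: 0.59 × 0.44 = 0.2596.
CYP2D6 (30%) and the residual 11% are unaffected.
Relative clearance = 0.2596 + 0.3 + 0.11 = 0.6696.
New AUC = baseline ÷ relative clearance = 133 / 0.6696 = 199 ng·h/mL.

199 ng·h/mL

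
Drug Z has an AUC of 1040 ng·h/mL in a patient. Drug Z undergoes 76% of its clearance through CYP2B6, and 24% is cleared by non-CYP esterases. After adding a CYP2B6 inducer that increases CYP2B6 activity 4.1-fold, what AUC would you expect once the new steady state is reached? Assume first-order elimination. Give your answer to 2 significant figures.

3.1 × 10² ng·h/mL

CYP2B6: 0.76 × 4.1 = 3.116
Other: 0.24 (unchanged)
CL_new/CL_old = 3.116 + 0.24 = 3.356.
AUC ∝ 1/CL, so new value = 1040 / 3.356 = 3.1 × 10² ng·h/mL.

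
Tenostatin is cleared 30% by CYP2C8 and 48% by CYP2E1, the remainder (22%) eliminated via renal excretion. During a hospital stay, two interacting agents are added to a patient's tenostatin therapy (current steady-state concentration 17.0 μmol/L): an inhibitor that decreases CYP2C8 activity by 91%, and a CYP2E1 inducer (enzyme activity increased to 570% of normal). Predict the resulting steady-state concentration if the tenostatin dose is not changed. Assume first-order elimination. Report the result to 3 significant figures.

CYP2C8: 0.3 × 0.09 = 0.027
CYP2E1: 0.48 × 5.7 = 2.736
Other: 0.22 (unchanged)
Relative clearance = 0.027 + 2.736 + 0.22 = 2.983.
Steady-state concentration ∝ 1/CL: new value = 17.0 / 2.983 = 5.70 μmol/L.

5.70 μmol/L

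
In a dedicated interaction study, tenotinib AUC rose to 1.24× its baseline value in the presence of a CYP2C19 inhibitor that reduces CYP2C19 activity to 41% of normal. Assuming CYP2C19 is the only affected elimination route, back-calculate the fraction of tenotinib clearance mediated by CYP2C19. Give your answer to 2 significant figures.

0.33

Write x for the fraction cleared via CYP2C19. The observed AUC change means clearance fell to 1/1.24 = 0.8065 of baseline.
Only the CYP2C19 route changed, so 0.8065 = x·0.41 + (1 − x), giving x = 0.33.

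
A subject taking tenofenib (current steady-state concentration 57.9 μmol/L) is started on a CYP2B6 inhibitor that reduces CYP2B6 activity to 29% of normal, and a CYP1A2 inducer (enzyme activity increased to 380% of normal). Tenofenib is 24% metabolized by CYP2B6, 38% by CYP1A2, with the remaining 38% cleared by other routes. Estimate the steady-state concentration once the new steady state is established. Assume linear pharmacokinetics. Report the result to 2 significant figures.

The CYP2B6 pathway (24% of clearance) drops to 0.29× activity: 0.24 × 0.29 = 0.0696.
The CYP1A2 pathway (38% of clearance) is boosted to 3.8× activity: 0.38 × 3.8 = 1.444.
Non-CYP routes (38%) are unchanged.
Relative clearance = 0.0696 + 1.444 + 0.38 = 1.8936.
Dividing the baseline by the relative clearance: 57.9 / 1.8936 = 31 μmol/L.

31 μmol/L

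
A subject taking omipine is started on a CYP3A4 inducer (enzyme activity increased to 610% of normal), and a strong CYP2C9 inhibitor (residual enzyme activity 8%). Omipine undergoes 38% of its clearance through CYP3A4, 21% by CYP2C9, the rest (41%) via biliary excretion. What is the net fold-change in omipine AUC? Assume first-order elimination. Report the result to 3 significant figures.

The CYP3A4 pathway (38% of clearance) rises to 6.1× activity: 0.38 × 6.1 = 2.318.
The CYP2C9 pathway (21% of clearance) falls to 0.08× activity: 0.21 × 0.08 = 0.0168.
Non-CYP routes (41%) are unchanged.
New clearance relative to baseline: 2.318 + 0.0168 + 0.41 = 2.7448.
Net AUC ratio = 1 / 2.7448 = 0.364.

0.364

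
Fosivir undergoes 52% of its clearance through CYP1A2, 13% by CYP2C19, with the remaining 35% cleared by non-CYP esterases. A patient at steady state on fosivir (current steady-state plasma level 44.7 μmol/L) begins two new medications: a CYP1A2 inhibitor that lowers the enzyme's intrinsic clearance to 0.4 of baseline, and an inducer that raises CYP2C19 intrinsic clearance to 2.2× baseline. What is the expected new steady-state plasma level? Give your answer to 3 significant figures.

CYP1A2: 0.52 × 0.4 = 0.208
CYP2C19: 0.13 × 2.2 = 0.286
Other: 0.35 (unchanged)
New clearance relative to baseline: 0.208 + 0.286 + 0.35 = 0.844.
Steady-state plasma level ∝ 1/CL: new value = 44.7 / 0.844 = 53.0 μmol/L.

53.0 μmol/L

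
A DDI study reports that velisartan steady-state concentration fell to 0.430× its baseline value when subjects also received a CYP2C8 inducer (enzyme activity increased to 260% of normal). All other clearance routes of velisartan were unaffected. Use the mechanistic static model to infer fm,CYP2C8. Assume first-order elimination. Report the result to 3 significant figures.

0.828

Call the CYP2C8 fraction fm. After the interaction, CL_new/CL_old = fm × 2.6 + (1 − fm).
Steady-state concentration ratio = 1 / (new CL fraction), so new CL fraction = 1 / 0.430 = 2.326.
fm × 2.6 + 1 − fm = 2.326  ⇒  fm × (2.6 − 1) = 1.326  ⇒  fm = 0.828.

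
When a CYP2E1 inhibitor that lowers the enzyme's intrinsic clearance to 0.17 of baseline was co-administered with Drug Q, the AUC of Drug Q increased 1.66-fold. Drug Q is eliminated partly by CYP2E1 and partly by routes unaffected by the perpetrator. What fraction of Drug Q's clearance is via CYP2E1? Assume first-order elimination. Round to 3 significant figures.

CL'/CL = 1 / 1.66 = 0.6024
0.17·fm + (1 − fm) = 0.6024
fm = (0.6024 − 1) / (0.17 − 1) = 0.479

0.479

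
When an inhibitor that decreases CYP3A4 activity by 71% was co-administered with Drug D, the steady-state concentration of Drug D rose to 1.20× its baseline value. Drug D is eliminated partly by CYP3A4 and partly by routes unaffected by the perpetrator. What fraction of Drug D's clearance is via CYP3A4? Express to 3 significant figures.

0.235

CL'/CL = 1 / 1.20 = 0.8333
0.29·fm + (1 − fm) = 0.8333
fm = (0.8333 − 1) / (0.29 − 1) = 0.235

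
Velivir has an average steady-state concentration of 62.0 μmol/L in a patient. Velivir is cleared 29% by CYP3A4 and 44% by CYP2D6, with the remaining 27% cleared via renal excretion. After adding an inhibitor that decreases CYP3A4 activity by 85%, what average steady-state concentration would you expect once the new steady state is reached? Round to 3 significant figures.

82.3 μmol/L

The CYP3A4 pathway (29% of clearance) is reduced to 0.15× activity: 0.29 × 0.15 = 0.0435.
CYP2D6 (44%) and the residual 27% are unaffected.
CL_new/CL_old = 0.0435 + 0.44 + 0.27 = 0.7535.
Average steady-state concentration ∝ 1/CL, so new value = 62.0 / 0.7535 = 82.3 μmol/L.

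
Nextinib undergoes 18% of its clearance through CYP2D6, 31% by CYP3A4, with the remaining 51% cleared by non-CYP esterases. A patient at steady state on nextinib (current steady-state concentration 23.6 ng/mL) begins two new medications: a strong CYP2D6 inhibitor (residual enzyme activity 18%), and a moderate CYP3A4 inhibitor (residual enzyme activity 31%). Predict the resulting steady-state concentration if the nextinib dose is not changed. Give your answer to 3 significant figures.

37.0 ng/mL

CYP2D6: 0.18 × 0.18 = 0.0324
CYP3A4: 0.31 × 0.31 = 0.0961
Other: 0.51 (unchanged)
New clearance relative to baseline: 0.0324 + 0.0961 + 0.51 = 0.6385.
Dividing the baseline by the relative clearance: 23.6 / 0.6385 = 37.0 ng/mL.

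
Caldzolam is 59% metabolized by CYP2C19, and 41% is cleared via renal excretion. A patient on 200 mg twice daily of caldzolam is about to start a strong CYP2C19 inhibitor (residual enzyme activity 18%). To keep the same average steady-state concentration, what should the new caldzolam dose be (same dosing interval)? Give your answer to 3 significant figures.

103 mg

CYP2C19: 0.59 × 0.18 = 0.1062
Other: 0.41 (unchanged)
New clearance relative to baseline: 0.1062 + 0.41 = 0.5162.
Css,avg = (dose rate)/CL, so holding Css fixed requires dose ∝ CL: 200 × 0.5162 = 103 mg.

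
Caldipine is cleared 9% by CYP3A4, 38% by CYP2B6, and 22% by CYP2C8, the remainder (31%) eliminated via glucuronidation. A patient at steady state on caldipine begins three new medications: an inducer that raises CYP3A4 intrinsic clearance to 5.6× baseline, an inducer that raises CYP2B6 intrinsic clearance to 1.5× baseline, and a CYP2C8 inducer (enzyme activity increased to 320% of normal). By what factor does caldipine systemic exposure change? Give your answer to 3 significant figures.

CYP3A4: 0.09 × 5.6 = 0.504
CYP2B6: 0.38 × 1.5 = 0.57
CYP2C8: 0.22 × 3.2 = 0.704
Other: 0.31 (unchanged)
New clearance relative to baseline: 0.504 + 0.57 + 0.704 + 0.31 = 2.088.
Because systemic exposure varies inversely with clearance, the combined effect is 1 / 2.088 = 0.479.

0.479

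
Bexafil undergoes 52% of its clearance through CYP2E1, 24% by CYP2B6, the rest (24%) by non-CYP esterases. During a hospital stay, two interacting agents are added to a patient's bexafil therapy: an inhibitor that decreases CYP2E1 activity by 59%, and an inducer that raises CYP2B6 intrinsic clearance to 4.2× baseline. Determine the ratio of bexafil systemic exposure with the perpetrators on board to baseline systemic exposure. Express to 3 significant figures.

The CYP2E1 pathway (52% of clearance) falls to 0.41× activity: 0.52 × 0.41 = 0.2132.
The CYP2B6 pathway (24% of clearance) rises to 4.2× activity: 0.24 × 4.2 = 1.008.
The remaining 24% of clearance is unaffected.
CL_new/CL_old = 0.2132 + 1.008 + 0.24 = 1.4612.
Systemic exposure ∝ 1/CL: fold-change = 1 / 1.4612 = 0.684.

0.684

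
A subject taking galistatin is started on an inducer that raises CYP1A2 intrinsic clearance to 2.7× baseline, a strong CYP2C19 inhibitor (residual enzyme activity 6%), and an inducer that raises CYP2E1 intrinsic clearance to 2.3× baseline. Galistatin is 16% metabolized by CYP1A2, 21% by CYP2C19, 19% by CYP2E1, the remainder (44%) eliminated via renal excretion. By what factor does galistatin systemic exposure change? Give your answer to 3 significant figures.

0.757

CYP1A2: 0.16 × 2.7 = 0.432
CYP2C19: 0.21 × 0.06 = 0.0126
CYP2E1: 0.19 × 2.3 = 0.437
Other: 0.44 (unchanged)
New clearance relative to baseline: 0.432 + 0.0126 + 0.437 + 0.44 = 1.3216.
Because systemic exposure varies inversely with clearance, the combined effect is 1 / 1.3216 = 0.757.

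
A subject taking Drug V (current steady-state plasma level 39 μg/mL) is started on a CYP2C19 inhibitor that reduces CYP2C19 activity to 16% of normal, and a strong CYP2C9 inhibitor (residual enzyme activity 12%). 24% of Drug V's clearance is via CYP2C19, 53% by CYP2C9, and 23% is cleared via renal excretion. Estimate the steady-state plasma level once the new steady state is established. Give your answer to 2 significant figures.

1.2 × 10² μg/mL

CYP2C19: 0.24 × 0.16 = 0.0384
CYP2C9: 0.53 × 0.12 = 0.0636
Other: 0.23 (unchanged)
New clearance relative to baseline: 0.0384 + 0.0636 + 0.23 = 0.332.
New steady-state plasma level = 39 / 0.332 = 1.2 × 10² μg/mL (concentration scales inversely with clearance).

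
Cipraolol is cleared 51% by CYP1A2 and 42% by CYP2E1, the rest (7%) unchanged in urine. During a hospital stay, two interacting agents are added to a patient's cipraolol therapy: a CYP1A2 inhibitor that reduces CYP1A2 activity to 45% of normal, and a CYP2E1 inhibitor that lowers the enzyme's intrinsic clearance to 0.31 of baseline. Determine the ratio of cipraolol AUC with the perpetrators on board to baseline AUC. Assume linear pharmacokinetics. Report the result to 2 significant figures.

2.3

The CYP1A2 pathway (51% of clearance) falls to 0.45× activity: 0.51 × 0.45 = 0.2295.
The CYP2E1 pathway (42% of clearance) drops to 0.31× activity: 0.42 × 0.31 = 0.1302.
Non-CYP routes (7%) are unchanged.
New clearance relative to baseline: 0.2295 + 0.1302 + 0.07 = 0.4297.
Because AUC varies inversely with clearance, the combined effect is 1 / 0.4297 = 2.3.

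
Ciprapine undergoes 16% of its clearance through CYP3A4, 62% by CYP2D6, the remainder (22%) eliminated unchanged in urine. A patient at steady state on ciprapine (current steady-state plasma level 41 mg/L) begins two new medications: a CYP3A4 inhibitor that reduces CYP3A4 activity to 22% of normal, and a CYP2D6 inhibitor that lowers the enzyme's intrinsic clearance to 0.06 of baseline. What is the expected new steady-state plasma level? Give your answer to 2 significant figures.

The CYP3A4 pathway (16% of clearance) drops to 0.22× activity: 0.16 × 0.22 = 0.0352.
The CYP2D6 pathway (62% of clearance) is reduced to 0.06× activity: 0.62 × 0.06 = 0.0372.
Non-CYP routes (22%) are unchanged.
CL_new/CL_old = 0.0352 + 0.0372 + 0.22 = 0.2924.
Dividing the baseline by the relative clearance: 41 / 0.2924 = 1.4 × 10² mg/L.

1.4 × 10² mg/L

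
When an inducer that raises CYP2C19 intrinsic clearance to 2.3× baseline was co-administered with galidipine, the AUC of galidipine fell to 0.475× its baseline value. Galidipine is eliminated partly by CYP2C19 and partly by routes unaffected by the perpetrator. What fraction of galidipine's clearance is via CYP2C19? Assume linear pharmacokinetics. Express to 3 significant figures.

Call the CYP2C19 fraction fm. After the interaction, CL_new/CL_old = fm × 2.3 + (1 − fm).
AUC ratio = 1 / (new CL fraction), so new CL fraction = 1 / 0.475 = 2.105.
fm × 2.3 + 1 − fm = 2.105  ⇒  fm × (2.3 − 1) = 1.105  ⇒  fm = 0.850.

0.850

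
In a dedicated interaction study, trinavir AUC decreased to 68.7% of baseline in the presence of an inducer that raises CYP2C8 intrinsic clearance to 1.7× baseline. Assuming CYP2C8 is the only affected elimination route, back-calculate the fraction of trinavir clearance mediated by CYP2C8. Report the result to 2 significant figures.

CL'/CL = 1 / 0.687 = 1.456
1.7·fm + (1 − fm) = 1.456
fm = (1.456 − 1) / (1.7 − 1) = 0.65

0.65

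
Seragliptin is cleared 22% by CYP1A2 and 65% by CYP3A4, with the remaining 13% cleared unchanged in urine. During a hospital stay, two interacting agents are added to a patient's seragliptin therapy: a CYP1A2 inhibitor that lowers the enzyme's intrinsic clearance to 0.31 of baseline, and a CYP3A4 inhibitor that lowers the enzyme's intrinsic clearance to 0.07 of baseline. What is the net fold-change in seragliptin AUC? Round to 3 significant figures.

CYP1A2: 0.22 × 0.31 = 0.0682
CYP3A4: 0.65 × 0.07 = 0.0455
Other: 0.13 (unchanged)
New clearance relative to baseline: 0.0682 + 0.0455 + 0.13 = 0.2437.
Because AUC varies inversely with clearance, the combined effect is 1 / 0.2437 = 4.10.

4.10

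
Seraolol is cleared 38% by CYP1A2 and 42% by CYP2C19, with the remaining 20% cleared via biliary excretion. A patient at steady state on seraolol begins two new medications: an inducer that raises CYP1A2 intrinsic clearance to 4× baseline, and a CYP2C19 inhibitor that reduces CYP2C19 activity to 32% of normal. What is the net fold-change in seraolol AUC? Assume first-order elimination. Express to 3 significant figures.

0.539

The CYP1A2 pathway (38% of clearance) is boosted to 4× activity: 0.38 × 4 = 1.52.
The CYP2C19 pathway (42% of clearance) falls to 0.32× activity: 0.42 × 0.32 = 0.1344.
The remaining 20% of clearance is unaffected.
Relative clearance = 1.52 + 0.1344 + 0.2 = 1.8544.
Because AUC varies inversely with clearance, the combined effect is 1 / 1.8544 = 0.539.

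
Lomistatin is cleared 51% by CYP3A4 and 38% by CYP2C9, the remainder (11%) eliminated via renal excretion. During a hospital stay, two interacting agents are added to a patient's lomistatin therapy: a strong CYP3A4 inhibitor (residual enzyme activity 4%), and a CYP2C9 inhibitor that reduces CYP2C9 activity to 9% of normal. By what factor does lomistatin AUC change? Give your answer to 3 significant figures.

The CYP3A4 pathway (51% of clearance) drops to 0.04× activity: 0.51 × 0.04 = 0.0204.
The CYP2C9 pathway (38% of clearance) falls to 0.09× activity: 0.38 × 0.09 = 0.0342.
The remaining 11% of clearance is unaffected.
CL_new/CL_old = 0.0204 + 0.0342 + 0.11 = 0.1646.
Because AUC varies inversely with clearance, the combined effect is 1 / 0.1646 = 6.08.

6.08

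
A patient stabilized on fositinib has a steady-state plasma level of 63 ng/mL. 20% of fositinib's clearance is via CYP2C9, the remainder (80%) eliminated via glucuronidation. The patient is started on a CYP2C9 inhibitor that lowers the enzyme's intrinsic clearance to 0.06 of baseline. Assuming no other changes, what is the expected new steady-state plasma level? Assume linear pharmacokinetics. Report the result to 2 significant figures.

CYP2C9: 0.2 × 0.06 = 0.012
Other: 0.8 (unchanged)
New clearance relative to baseline: 0.012 + 0.8 = 0.812.
New steady-state plasma level = baseline ÷ relative clearance = 63 / 0.812 = 78 ng/mL.

78 ng/mL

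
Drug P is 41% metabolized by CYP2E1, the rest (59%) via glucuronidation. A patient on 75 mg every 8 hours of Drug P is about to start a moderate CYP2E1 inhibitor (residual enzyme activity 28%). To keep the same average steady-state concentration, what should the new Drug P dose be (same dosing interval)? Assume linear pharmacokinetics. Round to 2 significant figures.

CYP2E1: 0.41 × 0.28 = 0.1148
Other: 0.59 (unchanged)
Relative clearance = 0.1148 + 0.59 = 0.7048.
Css,avg = (dose rate)/CL, so holding Css fixed requires dose ∝ CL: 75 × 0.7048 = 53 mg.

53 mg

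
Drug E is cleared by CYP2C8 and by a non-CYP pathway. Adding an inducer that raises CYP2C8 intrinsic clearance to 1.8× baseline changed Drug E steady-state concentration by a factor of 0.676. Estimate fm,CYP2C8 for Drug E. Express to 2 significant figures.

Let x = fm,CYP2C8. Because steady-state concentration ∝ 1/CL, relative clearance rose to 1/0.676 = 1.479.
Setting x·1.8 + (1 − x) = 1.479 and solving: x = (1.479 − 1)/(1.8 − 1) = 0.60.

0.60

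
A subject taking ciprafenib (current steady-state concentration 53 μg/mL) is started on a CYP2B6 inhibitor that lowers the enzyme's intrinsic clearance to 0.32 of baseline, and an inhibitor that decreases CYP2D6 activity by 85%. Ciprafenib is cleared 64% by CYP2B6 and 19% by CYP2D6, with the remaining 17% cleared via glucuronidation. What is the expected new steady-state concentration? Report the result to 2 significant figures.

1.3 × 10² μg/mL

The CYP2B6 pathway (64% of clearance) drops to 0.32× activity: 0.64 × 0.32 = 0.2048.
The CYP2D6 pathway (19% of clearance) falls to 0.15× activity: 0.19 × 0.15 = 0.0285.
The remaining 17% of clearance is unaffected.
CL_new/CL_old = 0.2048 + 0.0285 + 0.17 = 0.4033.
New steady-state concentration = 53 / 0.4033 = 1.3 × 10² μg/mL (concentration scales inversely with clearance).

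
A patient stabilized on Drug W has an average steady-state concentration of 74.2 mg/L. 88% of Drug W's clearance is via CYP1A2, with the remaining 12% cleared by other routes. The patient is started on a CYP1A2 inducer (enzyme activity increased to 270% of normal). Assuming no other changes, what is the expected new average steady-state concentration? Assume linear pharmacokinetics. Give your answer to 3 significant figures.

CYP1A2: 0.88 × 2.7 = 2.376
Other: 0.12 (unchanged)
CL_new/CL_old = 2.376 + 0.12 = 2.496.
With dosing unchanged, average steady-state concentration scales as 1/CL: 74.2 / 2.496 = 29.7 mg/L.

29.7 mg/L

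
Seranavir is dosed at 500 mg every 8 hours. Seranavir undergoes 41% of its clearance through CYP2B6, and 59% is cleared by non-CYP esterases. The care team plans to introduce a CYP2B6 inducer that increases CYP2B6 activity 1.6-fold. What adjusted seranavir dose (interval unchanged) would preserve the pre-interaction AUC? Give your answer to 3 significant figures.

623 mg

The CYP2B6 pathway (41% of clearance) rises to 1.6× activity: 0.41 × 1.6 = 0.656.
Non-CYP routes (59%) are unchanged.
Relative clearance = 0.656 + 0.59 = 1.246.
To maintain the same steady-state level, dose must scale with clearance: new dose = 500 × 1.246 = 623 mg.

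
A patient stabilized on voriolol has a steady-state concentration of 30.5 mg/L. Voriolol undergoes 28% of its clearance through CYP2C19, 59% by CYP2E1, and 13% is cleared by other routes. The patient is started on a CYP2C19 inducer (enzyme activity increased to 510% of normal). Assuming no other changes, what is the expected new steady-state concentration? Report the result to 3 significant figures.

The CYP2C19 pathway (28% of clearance) is boosted to 5.1× activity: 0.28 × 5.1 = 1.428.
CYP2E1 (59%) and the residual 13% are unaffected.
New clearance relative to baseline: 1.428 + 0.59 + 0.13 = 2.148.
Steady-state concentration ∝ 1/CL, so new value = 30.5 / 2.148 = 14.2 mg/L.

14.2 mg/L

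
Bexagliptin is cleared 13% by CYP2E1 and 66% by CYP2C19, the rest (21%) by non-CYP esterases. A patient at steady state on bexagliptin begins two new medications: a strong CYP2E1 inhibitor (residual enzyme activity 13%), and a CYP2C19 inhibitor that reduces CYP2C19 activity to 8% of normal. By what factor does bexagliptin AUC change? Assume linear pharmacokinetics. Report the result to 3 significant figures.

3.58

The CYP2E1 pathway (13% of clearance) drops to 0.13× activity: 0.13 × 0.13 = 0.0169.
The CYP2C19 pathway (66% of clearance) falls to 0.08× activity: 0.66 × 0.08 = 0.0528.
The remaining 21% of clearance is unaffected.
New clearance relative to baseline: 0.0169 + 0.0528 + 0.21 = 0.2797.
Because AUC varies inversely with clearance, the combined effect is 1 / 0.2797 = 3.58.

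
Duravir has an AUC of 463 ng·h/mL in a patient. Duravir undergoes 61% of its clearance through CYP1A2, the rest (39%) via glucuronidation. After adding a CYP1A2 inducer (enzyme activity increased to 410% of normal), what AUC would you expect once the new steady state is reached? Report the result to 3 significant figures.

160 ng·h/mL

The CYP1A2 pathway (61% of clearance) increases to 4.1× activity: 0.61 × 4.1 = 2.501.
Non-CYP routes (39%) are unchanged.
New clearance relative to baseline: 2.501 + 0.39 = 2.891.
AUC ∝ 1/CL, so new value = 463 / 2.891 = 160 ng·h/mL.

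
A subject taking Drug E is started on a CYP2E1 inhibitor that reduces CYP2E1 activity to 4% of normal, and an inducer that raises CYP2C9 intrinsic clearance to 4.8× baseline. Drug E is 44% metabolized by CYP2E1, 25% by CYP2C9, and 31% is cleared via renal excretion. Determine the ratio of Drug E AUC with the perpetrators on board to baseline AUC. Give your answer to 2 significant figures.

0.65

CYP2E1: 0.44 × 0.04 = 0.0176
CYP2C9: 0.25 × 4.8 = 1.2
Other: 0.31 (unchanged)
New clearance relative to baseline: 0.0176 + 1.2 + 0.31 = 1.5276.
AUC ∝ 1/CL: fold-change = 1 / 1.5276 = 0.65.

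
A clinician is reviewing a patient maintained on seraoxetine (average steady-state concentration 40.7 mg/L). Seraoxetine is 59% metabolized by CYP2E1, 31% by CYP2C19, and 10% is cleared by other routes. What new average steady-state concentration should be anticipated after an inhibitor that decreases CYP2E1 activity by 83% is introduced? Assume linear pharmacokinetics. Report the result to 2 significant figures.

80 mg/L

The CYP2E1 pathway (59% of clearance) falls to 0.17× activity: 0.59 × 0.17 = 0.1003.
CYP2C19 (31%) and the residual 10% are unaffected.
CL_new/CL_old = 0.1003 + 0.31 + 0.1 = 0.5103.
Average steady-state concentration ∝ 1/CL, so new value = 40.7 / 0.5103 = 80 mg/L.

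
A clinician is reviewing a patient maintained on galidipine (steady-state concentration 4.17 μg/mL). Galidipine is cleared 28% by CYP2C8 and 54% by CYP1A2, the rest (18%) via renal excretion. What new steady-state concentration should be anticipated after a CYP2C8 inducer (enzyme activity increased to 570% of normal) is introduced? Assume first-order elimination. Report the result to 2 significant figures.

1.8 μg/mL

The CYP2C8 pathway (28% of clearance) rises to 5.7× activity: 0.28 × 5.7 = 1.596.
CYP1A2 (54%) and the residual 18% are unaffected.
Relative clearance = 1.596 + 0.54 + 0.18 = 2.316.
With dosing unchanged, steady-state concentration scales as 1/CL: 4.17 / 2.316 = 1.8 μg/mL.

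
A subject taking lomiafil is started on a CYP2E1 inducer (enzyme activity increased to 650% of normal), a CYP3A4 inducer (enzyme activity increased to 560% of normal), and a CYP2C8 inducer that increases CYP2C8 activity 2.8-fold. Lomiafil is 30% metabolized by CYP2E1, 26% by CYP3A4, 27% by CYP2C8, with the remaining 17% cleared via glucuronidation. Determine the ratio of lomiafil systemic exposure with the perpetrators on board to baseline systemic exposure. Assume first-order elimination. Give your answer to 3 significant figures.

The CYP2E1 pathway (30% of clearance) is boosted to 6.5× activity: 0.3 × 6.5 = 1.95.
The CYP3A4 pathway (26% of clearance) is boosted to 5.6× activity: 0.26 × 5.6 = 1.456.
The CYP2C8 pathway (27% of clearance) increases to 2.8× activity: 0.27 × 2.8 = 0.756.
Non-CYP routes (17%) are unchanged.
CL_new/CL_old = 1.95 + 1.456 + 0.756 + 0.17 = 4.332.
Because systemic exposure varies inversely with clearance, the combined effect is 1 / 4.332 = 0.231.

0.231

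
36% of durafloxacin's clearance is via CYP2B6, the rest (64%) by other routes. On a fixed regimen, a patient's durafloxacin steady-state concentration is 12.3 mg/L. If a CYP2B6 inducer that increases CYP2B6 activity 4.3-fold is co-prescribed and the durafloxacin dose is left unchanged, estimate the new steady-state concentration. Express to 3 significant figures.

The CYP2B6 pathway (36% of clearance) rises to 4.3× activity: 0.36 × 4.3 = 1.548.
The remaining 64% of clearance is unaffected.
New clearance relative to baseline: 1.548 + 0.64 = 2.188.
With dosing unchanged, steady-state concentration scales as 1/CL: 12.3 / 2.188 = 5.62 mg/L.

5.62 mg/L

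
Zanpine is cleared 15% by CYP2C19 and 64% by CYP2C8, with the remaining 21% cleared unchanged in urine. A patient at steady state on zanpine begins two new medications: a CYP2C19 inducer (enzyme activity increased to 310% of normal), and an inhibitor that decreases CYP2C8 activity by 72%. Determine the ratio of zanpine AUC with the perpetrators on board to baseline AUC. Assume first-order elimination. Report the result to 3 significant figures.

The CYP2C19 pathway (15% of clearance) rises to 3.1× activity: 0.15 × 3.1 = 0.465.
The CYP2C8 pathway (64% of clearance) falls to 0.28× activity: 0.64 × 0.28 = 0.1792.
The remaining 21% of clearance is unaffected.
New clearance relative to baseline: 0.465 + 0.1792 + 0.21 = 0.8542.
Net AUC ratio = 1 / 0.8542 = 1.17.

1.17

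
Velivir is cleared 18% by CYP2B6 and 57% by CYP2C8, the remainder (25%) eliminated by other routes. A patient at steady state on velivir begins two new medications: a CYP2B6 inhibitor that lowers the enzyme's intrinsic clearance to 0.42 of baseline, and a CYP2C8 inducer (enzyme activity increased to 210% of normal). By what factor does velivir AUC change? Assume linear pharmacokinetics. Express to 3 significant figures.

CYP2B6: 0.18 × 0.42 = 0.0756
CYP2C8: 0.57 × 2.1 = 1.197
Other: 0.25 (unchanged)
New clearance relative to baseline: 0.0756 + 1.197 + 0.25 = 1.5226.
Because AUC varies inversely with clearance, the combined effect is 1 / 1.5226 = 0.657.

0.657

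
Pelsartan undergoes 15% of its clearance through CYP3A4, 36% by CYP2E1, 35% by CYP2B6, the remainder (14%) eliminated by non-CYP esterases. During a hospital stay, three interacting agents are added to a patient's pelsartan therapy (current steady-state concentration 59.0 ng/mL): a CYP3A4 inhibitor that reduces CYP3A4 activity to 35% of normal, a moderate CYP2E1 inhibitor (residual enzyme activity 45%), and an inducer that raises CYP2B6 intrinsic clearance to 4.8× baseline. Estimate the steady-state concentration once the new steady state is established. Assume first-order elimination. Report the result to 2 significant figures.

29 ng/mL

The CYP3A4 pathway (15% of clearance) drops to 0.35× activity: 0.15 × 0.35 = 0.0525.
The CYP2E1 pathway (36% of clearance) is reduced to 0.45× activity: 0.36 × 0.45 = 0.162.
The CYP2B6 pathway (35% of clearance) rises to 4.8× activity: 0.35 × 4.8 = 1.68.
Non-CYP routes (14%) are unchanged.
CL_new/CL_old = 0.0525 + 0.162 + 1.68 + 0.14 = 2.0345.
New steady-state concentration = 59.0 / 2.0345 = 29 ng/mL (concentration scales inversely with clearance).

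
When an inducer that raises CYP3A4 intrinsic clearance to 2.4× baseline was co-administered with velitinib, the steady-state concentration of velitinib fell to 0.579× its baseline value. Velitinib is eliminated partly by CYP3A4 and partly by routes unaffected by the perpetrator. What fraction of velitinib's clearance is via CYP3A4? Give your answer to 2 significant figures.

CL'/CL = 1 / 0.579 = 1.727
2.4·fm + (1 − fm) = 1.727
fm = (1.727 − 1) / (2.4 − 1) = 0.52

0.52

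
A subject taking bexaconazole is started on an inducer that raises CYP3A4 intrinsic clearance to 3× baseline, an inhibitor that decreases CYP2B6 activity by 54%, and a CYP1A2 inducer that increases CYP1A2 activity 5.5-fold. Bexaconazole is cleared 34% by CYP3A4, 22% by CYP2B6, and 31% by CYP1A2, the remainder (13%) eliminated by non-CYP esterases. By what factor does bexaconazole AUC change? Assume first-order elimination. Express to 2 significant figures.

0.34

The CYP3A4 pathway (34% of clearance) rises to 3× activity: 0.34 × 3 = 1.02.
The CYP2B6 pathway (22% of clearance) falls to 0.46× activity: 0.22 × 0.46 = 0.1012.
The CYP1A2 pathway (31% of clearance) is boosted to 5.5× activity: 0.31 × 5.5 = 1.705.
The remaining 13% of clearance is unaffected.
New clearance relative to baseline: 1.02 + 0.1012 + 1.705 + 0.13 = 2.9562.
Because AUC varies inversely with clearance, the combined effect is 1 / 2.9562 = 0.34.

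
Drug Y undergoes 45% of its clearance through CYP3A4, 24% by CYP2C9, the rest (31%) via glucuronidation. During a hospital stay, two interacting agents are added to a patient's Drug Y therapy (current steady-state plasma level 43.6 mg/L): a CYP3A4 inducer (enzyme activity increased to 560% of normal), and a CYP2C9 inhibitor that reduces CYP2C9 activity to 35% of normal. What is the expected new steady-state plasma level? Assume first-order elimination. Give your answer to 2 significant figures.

The CYP3A4 pathway (45% of clearance) increases to 5.6× activity: 0.45 × 5.6 = 2.52.
The CYP2C9 pathway (24% of clearance) drops to 0.35× activity: 0.24 × 0.35 = 0.084.
Non-CYP routes (31%) are unchanged.
CL_new/CL_old = 2.52 + 0.084 + 0.31 = 2.914.
Steady-state plasma level ∝ 1/CL: new value = 43.6 / 2.914 = 15 mg/L.

15 mg/L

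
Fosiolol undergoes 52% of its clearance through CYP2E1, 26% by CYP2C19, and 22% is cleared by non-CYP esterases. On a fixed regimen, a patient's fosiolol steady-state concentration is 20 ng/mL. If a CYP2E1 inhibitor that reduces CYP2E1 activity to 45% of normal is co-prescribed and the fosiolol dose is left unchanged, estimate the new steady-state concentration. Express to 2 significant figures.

CYP2E1: 0.52 × 0.45 = 0.234
CYP2C19: 0.26 (unchanged)
Other: 0.22 (unchanged)
Relative clearance = 0.234 + 0.26 + 0.22 = 0.714.
With dosing unchanged, steady-state concentration scales as 1/CL: 20 / 0.714 = 28 ng/mL.

28 ng/mL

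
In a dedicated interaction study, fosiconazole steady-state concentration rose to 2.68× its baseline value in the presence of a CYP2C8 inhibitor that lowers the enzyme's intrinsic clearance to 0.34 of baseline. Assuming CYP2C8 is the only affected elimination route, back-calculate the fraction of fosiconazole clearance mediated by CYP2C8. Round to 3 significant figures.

0.950

CL'/CL = 1 / 2.68 = 0.3731
0.34·fm + (1 − fm) = 0.3731
fm = (0.3731 − 1) / (0.34 − 1) = 0.950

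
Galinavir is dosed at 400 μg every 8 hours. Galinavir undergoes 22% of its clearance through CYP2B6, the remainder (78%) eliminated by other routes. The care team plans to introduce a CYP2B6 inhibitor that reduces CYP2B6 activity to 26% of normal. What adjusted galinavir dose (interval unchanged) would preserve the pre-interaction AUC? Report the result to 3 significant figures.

The CYP2B6 pathway (22% of clearance) drops to 0.26× activity: 0.22 × 0.26 = 0.0572.
Non-CYP routes (78%) are unchanged.
Relative clearance = 0.0572 + 0.78 = 0.8372.
Css,avg = (dose rate)/CL, so holding Css fixed requires dose ∝ CL: 400 × 0.8372 = 335 μg.

335 μg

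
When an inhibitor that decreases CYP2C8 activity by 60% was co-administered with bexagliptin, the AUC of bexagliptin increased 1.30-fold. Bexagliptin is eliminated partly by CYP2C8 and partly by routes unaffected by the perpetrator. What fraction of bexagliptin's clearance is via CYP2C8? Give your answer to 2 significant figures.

CL'/CL = 1 / 1.30 = 0.7692
0.4·fm + (1 − fm) = 0.7692
fm = (0.7692 − 1) / (0.4 − 1) = 0.38

0.38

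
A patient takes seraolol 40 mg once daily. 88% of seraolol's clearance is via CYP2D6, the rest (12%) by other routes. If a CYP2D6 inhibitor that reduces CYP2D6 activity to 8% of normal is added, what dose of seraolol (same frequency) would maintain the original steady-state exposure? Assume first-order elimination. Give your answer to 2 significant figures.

The CYP2D6 pathway (88% of clearance) falls to 0.08× activity: 0.88 × 0.08 = 0.0704.
The remaining 12% of clearance is unaffected.
Relative clearance = 0.0704 + 0.12 = 0.1904.
Css,avg = (dose rate)/CL, so holding Css fixed requires dose ∝ CL: 40 × 0.1904 = 7.6 mg.

7.6 mg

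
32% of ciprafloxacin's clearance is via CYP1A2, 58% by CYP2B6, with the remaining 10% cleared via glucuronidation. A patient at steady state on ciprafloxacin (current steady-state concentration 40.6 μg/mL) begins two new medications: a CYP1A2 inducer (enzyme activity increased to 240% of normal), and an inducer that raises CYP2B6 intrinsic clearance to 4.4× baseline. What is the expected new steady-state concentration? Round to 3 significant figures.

The CYP1A2 pathway (32% of clearance) rises to 2.4× activity: 0.32 × 2.4 = 0.768.
The CYP2B6 pathway (58% of clearance) increases to 4.4× activity: 0.58 × 4.4 = 2.552.
The remaining 10% of clearance is unaffected.
CL_new/CL_old = 0.768 + 2.552 + 0.1 = 3.42.
Dividing the baseline by the relative clearance: 40.6 / 3.42 = 11.9 μg/mL.

11.9 μg/mL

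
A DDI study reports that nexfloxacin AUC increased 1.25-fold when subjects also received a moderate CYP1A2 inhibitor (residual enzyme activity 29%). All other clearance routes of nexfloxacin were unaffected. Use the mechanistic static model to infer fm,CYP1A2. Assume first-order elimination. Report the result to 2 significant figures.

0.28

Call the CYP1A2 fraction fm. After the interaction, CL_new/CL_old = fm × 0.29 + (1 − fm).
AUC ratio = 1 / (new CL fraction), so new CL fraction = 1 / 1.25 = 0.8.
fm × 0.29 + 1 − fm = 0.8  ⇒  fm × (0.29 − 1) = −0.2  ⇒  fm = 0.28.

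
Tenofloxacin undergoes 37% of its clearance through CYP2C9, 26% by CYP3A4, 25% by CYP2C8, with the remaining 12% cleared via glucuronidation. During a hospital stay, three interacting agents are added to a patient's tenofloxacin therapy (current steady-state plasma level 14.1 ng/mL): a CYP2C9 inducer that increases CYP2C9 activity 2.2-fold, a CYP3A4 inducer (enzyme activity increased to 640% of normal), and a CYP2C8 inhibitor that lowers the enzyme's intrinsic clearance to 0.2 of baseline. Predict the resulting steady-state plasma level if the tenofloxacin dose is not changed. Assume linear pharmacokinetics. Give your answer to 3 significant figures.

5.32 ng/mL

The CYP2C9 pathway (37% of clearance) rises to 2.2× activity: 0.37 × 2.2 = 0.814.
The CYP3A4 pathway (26% of clearance) rises to 6.4× activity: 0.26 × 6.4 = 1.664.
The CYP2C8 pathway (25% of clearance) drops to 0.2× activity: 0.25 × 0.2 = 0.05.
Non-CYP routes (12%) are unchanged.
New clearance relative to baseline: 0.814 + 1.664 + 0.05 + 0.12 = 2.648.
New steady-state plasma level = 14.1 / 2.648 = 5.32 ng/mL (concentration scales inversely with clearance).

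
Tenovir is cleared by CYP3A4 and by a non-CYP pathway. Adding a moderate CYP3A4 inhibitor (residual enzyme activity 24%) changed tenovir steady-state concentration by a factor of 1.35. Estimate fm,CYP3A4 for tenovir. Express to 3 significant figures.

Let x = fm,CYP3A4. Because steady-state concentration ∝ 1/CL, relative clearance fell to 1/1.35 = 0.7407.
Setting x·0.24 + (1 − x) = 0.7407 and solving: x = (0.7407 − 1)/(0.24 − 1) = 0.341.

0.341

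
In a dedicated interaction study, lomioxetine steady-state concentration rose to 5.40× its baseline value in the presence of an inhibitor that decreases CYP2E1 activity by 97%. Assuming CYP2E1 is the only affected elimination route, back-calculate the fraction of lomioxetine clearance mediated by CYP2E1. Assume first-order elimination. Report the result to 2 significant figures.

0.84

Let fm be the CYP2E1 fraction. New clearance relative to baseline = fm × 0.03 + (1 − fm).
Steady-state concentration ratio = 1 / (new CL fraction), so new CL fraction = 1 / 5.40 = 0.1852.
fm × 0.03 + 1 − fm = 0.1852  ⇒  fm × (0.03 − 1) = −0.8148  ⇒  fm = 0.84.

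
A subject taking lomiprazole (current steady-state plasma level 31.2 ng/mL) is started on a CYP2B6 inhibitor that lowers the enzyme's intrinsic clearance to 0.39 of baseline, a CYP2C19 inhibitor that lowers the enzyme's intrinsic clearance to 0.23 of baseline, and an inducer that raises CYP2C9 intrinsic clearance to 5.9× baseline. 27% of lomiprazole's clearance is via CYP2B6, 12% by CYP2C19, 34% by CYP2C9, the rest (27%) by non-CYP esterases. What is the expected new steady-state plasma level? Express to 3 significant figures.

The CYP2B6 pathway (27% of clearance) is reduced to 0.39× activity: 0.27 × 0.39 = 0.1053.
The CYP2C19 pathway (12% of clearance) is reduced to 0.23× activity: 0.12 × 0.23 = 0.0276.
The CYP2C9 pathway (34% of clearance) rises to 5.9× activity: 0.34 × 5.9 = 2.006.
The remaining 27% of clearance is unaffected.
New clearance relative to baseline: 0.1053 + 0.0276 + 2.006 + 0.27 = 2.4089.
Dividing the baseline by the relative clearance: 31.2 / 2.4089 = 13.0 ng/mL.

13.0 ng/mL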